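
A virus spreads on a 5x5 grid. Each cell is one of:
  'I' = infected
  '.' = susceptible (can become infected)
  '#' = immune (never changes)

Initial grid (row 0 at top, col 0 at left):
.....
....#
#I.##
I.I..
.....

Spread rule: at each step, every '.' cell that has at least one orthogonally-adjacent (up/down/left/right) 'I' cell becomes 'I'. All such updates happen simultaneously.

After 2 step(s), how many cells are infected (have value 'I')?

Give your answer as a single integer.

Step 0 (initial): 3 infected
Step 1: +6 new -> 9 infected
Step 2: +6 new -> 15 infected

Answer: 15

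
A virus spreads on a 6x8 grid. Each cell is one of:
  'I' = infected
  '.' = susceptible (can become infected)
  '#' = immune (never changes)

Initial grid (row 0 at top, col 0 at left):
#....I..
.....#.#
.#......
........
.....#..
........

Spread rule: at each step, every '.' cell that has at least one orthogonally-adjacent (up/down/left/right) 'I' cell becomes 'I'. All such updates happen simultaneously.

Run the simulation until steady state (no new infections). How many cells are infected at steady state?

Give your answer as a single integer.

Step 0 (initial): 1 infected
Step 1: +2 new -> 3 infected
Step 2: +4 new -> 7 infected
Step 3: +4 new -> 11 infected
Step 4: +7 new -> 18 infected
Step 5: +7 new -> 25 infected
Step 6: +6 new -> 31 infected
Step 7: +6 new -> 37 infected
Step 8: +3 new -> 40 infected
Step 9: +2 new -> 42 infected
Step 10: +1 new -> 43 infected
Step 11: +0 new -> 43 infected

Answer: 43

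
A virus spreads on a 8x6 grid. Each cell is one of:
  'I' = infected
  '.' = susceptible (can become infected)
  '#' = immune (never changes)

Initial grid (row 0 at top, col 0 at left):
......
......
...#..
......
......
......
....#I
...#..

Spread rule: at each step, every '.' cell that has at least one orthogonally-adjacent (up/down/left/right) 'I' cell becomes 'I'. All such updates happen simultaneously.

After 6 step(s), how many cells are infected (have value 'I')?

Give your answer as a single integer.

Step 0 (initial): 1 infected
Step 1: +2 new -> 3 infected
Step 2: +3 new -> 6 infected
Step 3: +3 new -> 9 infected
Step 4: +5 new -> 14 infected
Step 5: +6 new -> 20 infected
Step 6: +7 new -> 27 infected

Answer: 27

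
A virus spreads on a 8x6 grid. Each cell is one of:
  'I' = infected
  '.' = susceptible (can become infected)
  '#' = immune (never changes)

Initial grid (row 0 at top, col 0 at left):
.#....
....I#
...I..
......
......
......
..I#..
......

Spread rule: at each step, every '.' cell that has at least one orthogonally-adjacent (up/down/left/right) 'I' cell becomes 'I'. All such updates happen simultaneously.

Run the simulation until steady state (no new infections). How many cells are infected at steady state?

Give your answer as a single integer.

Step 0 (initial): 3 infected
Step 1: +8 new -> 11 infected
Step 2: +14 new -> 25 infected
Step 3: +11 new -> 36 infected
Step 4: +7 new -> 43 infected
Step 5: +2 new -> 45 infected
Step 6: +0 new -> 45 infected

Answer: 45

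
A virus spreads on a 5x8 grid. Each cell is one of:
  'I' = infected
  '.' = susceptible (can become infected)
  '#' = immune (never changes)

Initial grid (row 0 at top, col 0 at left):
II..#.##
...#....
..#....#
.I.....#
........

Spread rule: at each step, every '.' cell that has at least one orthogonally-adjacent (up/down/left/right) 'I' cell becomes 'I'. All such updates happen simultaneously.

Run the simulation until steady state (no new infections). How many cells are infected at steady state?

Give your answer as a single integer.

Answer: 33

Derivation:
Step 0 (initial): 3 infected
Step 1: +7 new -> 10 infected
Step 2: +6 new -> 16 infected
Step 3: +3 new -> 19 infected
Step 4: +3 new -> 22 infected
Step 5: +4 new -> 26 infected
Step 6: +3 new -> 29 infected
Step 7: +3 new -> 32 infected
Step 8: +1 new -> 33 infected
Step 9: +0 new -> 33 infected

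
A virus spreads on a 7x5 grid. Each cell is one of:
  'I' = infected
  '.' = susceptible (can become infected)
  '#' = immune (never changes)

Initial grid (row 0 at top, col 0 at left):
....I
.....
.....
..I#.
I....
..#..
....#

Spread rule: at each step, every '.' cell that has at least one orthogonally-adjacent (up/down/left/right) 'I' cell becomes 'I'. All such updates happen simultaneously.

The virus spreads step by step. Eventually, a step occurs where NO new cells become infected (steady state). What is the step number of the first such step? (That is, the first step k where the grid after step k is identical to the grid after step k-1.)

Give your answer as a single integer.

Step 0 (initial): 3 infected
Step 1: +8 new -> 11 infected
Step 2: +10 new -> 21 infected
Step 3: +7 new -> 28 infected
Step 4: +4 new -> 32 infected
Step 5: +0 new -> 32 infected

Answer: 5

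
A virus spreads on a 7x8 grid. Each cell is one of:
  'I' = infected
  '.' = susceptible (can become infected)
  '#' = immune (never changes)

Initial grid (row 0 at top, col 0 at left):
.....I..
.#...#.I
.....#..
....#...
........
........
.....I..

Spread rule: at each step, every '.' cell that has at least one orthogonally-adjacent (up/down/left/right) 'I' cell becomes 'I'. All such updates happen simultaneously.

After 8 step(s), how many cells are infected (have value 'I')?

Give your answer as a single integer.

Step 0 (initial): 3 infected
Step 1: +8 new -> 11 infected
Step 2: +9 new -> 20 infected
Step 3: +11 new -> 31 infected
Step 4: +6 new -> 37 infected
Step 5: +6 new -> 43 infected
Step 6: +5 new -> 48 infected
Step 7: +3 new -> 51 infected
Step 8: +1 new -> 52 infected

Answer: 52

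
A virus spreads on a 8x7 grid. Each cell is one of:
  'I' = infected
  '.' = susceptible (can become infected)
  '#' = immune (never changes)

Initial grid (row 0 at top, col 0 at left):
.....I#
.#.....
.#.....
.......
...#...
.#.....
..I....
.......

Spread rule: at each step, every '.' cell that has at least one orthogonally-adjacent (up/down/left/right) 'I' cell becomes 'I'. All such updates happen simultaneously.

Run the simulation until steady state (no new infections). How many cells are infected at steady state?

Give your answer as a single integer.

Answer: 51

Derivation:
Step 0 (initial): 2 infected
Step 1: +6 new -> 8 infected
Step 2: +10 new -> 18 infected
Step 3: +12 new -> 30 infected
Step 4: +14 new -> 44 infected
Step 5: +5 new -> 49 infected
Step 6: +2 new -> 51 infected
Step 7: +0 new -> 51 infected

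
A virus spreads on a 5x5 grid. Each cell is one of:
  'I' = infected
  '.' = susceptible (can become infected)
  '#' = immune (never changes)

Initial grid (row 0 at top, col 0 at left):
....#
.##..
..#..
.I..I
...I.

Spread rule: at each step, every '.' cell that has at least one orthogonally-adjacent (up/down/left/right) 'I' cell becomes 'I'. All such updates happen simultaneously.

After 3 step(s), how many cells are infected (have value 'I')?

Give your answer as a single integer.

Answer: 17

Derivation:
Step 0 (initial): 3 infected
Step 1: +8 new -> 11 infected
Step 2: +4 new -> 15 infected
Step 3: +2 new -> 17 infected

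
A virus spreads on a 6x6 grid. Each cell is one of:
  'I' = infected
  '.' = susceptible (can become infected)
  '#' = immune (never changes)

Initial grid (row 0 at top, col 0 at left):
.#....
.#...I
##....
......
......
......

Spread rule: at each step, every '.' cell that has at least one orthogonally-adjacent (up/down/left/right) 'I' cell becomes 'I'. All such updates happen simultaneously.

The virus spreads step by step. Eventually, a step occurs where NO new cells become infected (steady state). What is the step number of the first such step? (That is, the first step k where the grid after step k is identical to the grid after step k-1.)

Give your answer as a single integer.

Step 0 (initial): 1 infected
Step 1: +3 new -> 4 infected
Step 2: +4 new -> 8 infected
Step 3: +5 new -> 13 infected
Step 4: +5 new -> 18 infected
Step 5: +3 new -> 21 infected
Step 6: +3 new -> 24 infected
Step 7: +3 new -> 27 infected
Step 8: +2 new -> 29 infected
Step 9: +1 new -> 30 infected
Step 10: +0 new -> 30 infected

Answer: 10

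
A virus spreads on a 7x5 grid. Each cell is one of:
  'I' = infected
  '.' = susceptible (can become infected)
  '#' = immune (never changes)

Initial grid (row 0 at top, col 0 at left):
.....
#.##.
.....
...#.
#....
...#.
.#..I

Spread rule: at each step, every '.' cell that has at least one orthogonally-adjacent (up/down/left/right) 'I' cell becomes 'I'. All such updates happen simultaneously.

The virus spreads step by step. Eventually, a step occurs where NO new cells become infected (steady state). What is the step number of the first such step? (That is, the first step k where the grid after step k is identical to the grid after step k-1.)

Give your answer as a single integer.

Answer: 11

Derivation:
Step 0 (initial): 1 infected
Step 1: +2 new -> 3 infected
Step 2: +2 new -> 5 infected
Step 3: +3 new -> 8 infected
Step 4: +3 new -> 11 infected
Step 5: +5 new -> 16 infected
Step 6: +4 new -> 20 infected
Step 7: +3 new -> 23 infected
Step 8: +3 new -> 26 infected
Step 9: +1 new -> 27 infected
Step 10: +1 new -> 28 infected
Step 11: +0 new -> 28 infected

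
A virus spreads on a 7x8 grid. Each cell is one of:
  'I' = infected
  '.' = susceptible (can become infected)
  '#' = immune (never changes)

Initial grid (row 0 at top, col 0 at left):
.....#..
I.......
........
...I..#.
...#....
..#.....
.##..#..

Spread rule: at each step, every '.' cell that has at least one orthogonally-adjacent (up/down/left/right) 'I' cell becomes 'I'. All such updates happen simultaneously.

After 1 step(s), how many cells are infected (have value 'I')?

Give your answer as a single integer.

Answer: 8

Derivation:
Step 0 (initial): 2 infected
Step 1: +6 new -> 8 infected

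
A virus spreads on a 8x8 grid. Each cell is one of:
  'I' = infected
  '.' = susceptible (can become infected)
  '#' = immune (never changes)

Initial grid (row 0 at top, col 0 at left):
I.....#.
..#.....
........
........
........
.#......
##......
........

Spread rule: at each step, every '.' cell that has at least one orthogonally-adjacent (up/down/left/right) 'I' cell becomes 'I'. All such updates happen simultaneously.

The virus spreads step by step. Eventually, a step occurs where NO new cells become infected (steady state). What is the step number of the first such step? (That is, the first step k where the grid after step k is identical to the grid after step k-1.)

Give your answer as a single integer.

Answer: 15

Derivation:
Step 0 (initial): 1 infected
Step 1: +2 new -> 3 infected
Step 2: +3 new -> 6 infected
Step 3: +3 new -> 9 infected
Step 4: +5 new -> 14 infected
Step 5: +6 new -> 20 infected
Step 6: +4 new -> 24 infected
Step 7: +5 new -> 29 infected
Step 8: +6 new -> 35 infected
Step 9: +7 new -> 42 infected
Step 10: +6 new -> 48 infected
Step 11: +5 new -> 53 infected
Step 12: +3 new -> 56 infected
Step 13: +2 new -> 58 infected
Step 14: +1 new -> 59 infected
Step 15: +0 new -> 59 infected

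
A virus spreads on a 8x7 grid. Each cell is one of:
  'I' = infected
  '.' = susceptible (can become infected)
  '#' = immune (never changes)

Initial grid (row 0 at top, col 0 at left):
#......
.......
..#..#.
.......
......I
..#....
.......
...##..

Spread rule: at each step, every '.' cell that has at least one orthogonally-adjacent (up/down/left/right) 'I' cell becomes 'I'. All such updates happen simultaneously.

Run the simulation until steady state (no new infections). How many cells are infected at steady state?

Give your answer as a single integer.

Answer: 50

Derivation:
Step 0 (initial): 1 infected
Step 1: +3 new -> 4 infected
Step 2: +5 new -> 9 infected
Step 3: +6 new -> 15 infected
Step 4: +8 new -> 23 infected
Step 5: +6 new -> 29 infected
Step 6: +6 new -> 35 infected
Step 7: +7 new -> 42 infected
Step 8: +5 new -> 47 infected
Step 9: +3 new -> 50 infected
Step 10: +0 new -> 50 infected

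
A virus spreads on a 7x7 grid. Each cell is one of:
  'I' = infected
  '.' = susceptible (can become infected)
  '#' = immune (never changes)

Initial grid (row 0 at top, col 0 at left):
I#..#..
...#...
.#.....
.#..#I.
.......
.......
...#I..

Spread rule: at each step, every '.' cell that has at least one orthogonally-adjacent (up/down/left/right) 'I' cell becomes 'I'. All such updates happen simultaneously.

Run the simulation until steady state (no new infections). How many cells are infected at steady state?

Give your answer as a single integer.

Step 0 (initial): 3 infected
Step 1: +6 new -> 9 infected
Step 2: +10 new -> 19 infected
Step 3: +9 new -> 28 infected
Step 4: +8 new -> 36 infected
Step 5: +5 new -> 41 infected
Step 6: +1 new -> 42 infected
Step 7: +0 new -> 42 infected

Answer: 42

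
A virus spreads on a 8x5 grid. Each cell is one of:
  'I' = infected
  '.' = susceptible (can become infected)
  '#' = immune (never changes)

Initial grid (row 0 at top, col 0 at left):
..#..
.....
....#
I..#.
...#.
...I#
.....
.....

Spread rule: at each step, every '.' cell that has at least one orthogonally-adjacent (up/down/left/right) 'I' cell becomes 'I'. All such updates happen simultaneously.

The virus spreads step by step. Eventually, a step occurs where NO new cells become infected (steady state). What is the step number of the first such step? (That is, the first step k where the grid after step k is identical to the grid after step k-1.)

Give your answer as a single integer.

Answer: 8

Derivation:
Step 0 (initial): 2 infected
Step 1: +5 new -> 7 infected
Step 2: +10 new -> 17 infected
Step 3: +7 new -> 24 infected
Step 4: +5 new -> 29 infected
Step 5: +1 new -> 30 infected
Step 6: +2 new -> 32 infected
Step 7: +1 new -> 33 infected
Step 8: +0 new -> 33 infected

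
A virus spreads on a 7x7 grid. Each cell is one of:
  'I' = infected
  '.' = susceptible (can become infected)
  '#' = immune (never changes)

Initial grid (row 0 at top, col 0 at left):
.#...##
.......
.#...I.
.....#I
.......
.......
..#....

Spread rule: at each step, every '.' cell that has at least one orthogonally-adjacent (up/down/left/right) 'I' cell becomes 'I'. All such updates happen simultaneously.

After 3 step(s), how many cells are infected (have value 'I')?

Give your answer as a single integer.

Step 0 (initial): 2 infected
Step 1: +4 new -> 6 infected
Step 2: +6 new -> 12 infected
Step 3: +7 new -> 19 infected

Answer: 19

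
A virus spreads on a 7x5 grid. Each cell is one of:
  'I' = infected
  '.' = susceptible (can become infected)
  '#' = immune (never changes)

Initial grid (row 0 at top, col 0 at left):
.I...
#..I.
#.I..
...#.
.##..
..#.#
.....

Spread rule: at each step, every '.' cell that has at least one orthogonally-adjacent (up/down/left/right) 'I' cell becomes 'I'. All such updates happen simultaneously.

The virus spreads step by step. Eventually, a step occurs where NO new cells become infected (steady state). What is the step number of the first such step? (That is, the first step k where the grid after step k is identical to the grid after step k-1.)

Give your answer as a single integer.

Answer: 9

Derivation:
Step 0 (initial): 3 infected
Step 1: +9 new -> 12 infected
Step 2: +3 new -> 15 infected
Step 3: +2 new -> 17 infected
Step 4: +2 new -> 19 infected
Step 5: +2 new -> 21 infected
Step 6: +3 new -> 24 infected
Step 7: +2 new -> 26 infected
Step 8: +2 new -> 28 infected
Step 9: +0 new -> 28 infected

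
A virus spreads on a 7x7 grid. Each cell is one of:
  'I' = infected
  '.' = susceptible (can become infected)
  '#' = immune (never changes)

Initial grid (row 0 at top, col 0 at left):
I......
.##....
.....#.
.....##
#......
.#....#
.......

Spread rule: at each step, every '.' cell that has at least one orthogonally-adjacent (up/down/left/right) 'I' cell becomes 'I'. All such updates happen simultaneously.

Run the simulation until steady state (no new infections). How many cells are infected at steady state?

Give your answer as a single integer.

Step 0 (initial): 1 infected
Step 1: +2 new -> 3 infected
Step 2: +2 new -> 5 infected
Step 3: +3 new -> 8 infected
Step 4: +4 new -> 12 infected
Step 5: +5 new -> 17 infected
Step 6: +5 new -> 22 infected
Step 7: +4 new -> 26 infected
Step 8: +4 new -> 30 infected
Step 9: +4 new -> 34 infected
Step 10: +4 new -> 38 infected
Step 11: +2 new -> 40 infected
Step 12: +1 new -> 41 infected
Step 13: +0 new -> 41 infected

Answer: 41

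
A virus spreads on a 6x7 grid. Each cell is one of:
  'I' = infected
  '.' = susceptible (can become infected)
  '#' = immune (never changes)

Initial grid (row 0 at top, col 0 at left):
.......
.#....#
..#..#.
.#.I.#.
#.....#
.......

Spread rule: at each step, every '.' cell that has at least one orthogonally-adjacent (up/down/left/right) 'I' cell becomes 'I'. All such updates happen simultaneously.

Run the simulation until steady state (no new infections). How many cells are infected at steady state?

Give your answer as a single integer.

Answer: 32

Derivation:
Step 0 (initial): 1 infected
Step 1: +4 new -> 5 infected
Step 2: +5 new -> 10 infected
Step 3: +7 new -> 17 infected
Step 4: +5 new -> 22 infected
Step 5: +4 new -> 26 infected
Step 6: +2 new -> 28 infected
Step 7: +1 new -> 29 infected
Step 8: +1 new -> 30 infected
Step 9: +2 new -> 32 infected
Step 10: +0 new -> 32 infected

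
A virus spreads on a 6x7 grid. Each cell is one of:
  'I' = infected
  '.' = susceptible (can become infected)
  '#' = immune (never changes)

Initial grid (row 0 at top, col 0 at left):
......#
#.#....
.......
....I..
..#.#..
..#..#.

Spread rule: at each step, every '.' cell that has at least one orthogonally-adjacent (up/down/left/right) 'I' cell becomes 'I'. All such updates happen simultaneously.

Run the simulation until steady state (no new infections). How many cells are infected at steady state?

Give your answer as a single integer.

Step 0 (initial): 1 infected
Step 1: +3 new -> 4 infected
Step 2: +7 new -> 11 infected
Step 3: +8 new -> 19 infected
Step 4: +8 new -> 27 infected
Step 5: +5 new -> 32 infected
Step 6: +2 new -> 34 infected
Step 7: +1 new -> 35 infected
Step 8: +0 new -> 35 infected

Answer: 35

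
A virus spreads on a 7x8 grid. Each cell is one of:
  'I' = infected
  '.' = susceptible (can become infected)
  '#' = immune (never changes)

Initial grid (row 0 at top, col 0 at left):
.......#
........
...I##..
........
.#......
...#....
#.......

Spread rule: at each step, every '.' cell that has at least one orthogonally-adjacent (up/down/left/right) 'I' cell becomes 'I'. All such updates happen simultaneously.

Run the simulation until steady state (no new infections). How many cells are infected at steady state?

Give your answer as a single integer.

Answer: 50

Derivation:
Step 0 (initial): 1 infected
Step 1: +3 new -> 4 infected
Step 2: +7 new -> 11 infected
Step 3: +9 new -> 20 infected
Step 4: +9 new -> 29 infected
Step 5: +11 new -> 40 infected
Step 6: +7 new -> 47 infected
Step 7: +2 new -> 49 infected
Step 8: +1 new -> 50 infected
Step 9: +0 new -> 50 infected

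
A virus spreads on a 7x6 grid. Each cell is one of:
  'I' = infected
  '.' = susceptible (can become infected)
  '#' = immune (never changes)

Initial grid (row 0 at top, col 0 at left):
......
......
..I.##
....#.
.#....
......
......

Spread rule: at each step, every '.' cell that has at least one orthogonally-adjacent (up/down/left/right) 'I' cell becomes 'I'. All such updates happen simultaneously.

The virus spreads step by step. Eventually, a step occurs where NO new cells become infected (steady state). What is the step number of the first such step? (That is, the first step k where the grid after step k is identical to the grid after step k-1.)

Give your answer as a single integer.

Answer: 8

Derivation:
Step 0 (initial): 1 infected
Step 1: +4 new -> 5 infected
Step 2: +7 new -> 12 infected
Step 3: +7 new -> 19 infected
Step 4: +8 new -> 27 infected
Step 5: +6 new -> 33 infected
Step 6: +4 new -> 37 infected
Step 7: +1 new -> 38 infected
Step 8: +0 new -> 38 infected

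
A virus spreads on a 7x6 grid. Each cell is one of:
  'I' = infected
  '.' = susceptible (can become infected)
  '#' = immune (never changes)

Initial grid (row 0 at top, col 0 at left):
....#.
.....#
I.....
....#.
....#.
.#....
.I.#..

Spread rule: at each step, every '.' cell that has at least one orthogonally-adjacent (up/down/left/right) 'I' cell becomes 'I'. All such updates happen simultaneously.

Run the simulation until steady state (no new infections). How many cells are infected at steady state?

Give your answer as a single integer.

Step 0 (initial): 2 infected
Step 1: +5 new -> 7 infected
Step 2: +7 new -> 14 infected
Step 3: +7 new -> 21 infected
Step 4: +6 new -> 27 infected
Step 5: +5 new -> 32 infected
Step 6: +3 new -> 35 infected
Step 7: +0 new -> 35 infected

Answer: 35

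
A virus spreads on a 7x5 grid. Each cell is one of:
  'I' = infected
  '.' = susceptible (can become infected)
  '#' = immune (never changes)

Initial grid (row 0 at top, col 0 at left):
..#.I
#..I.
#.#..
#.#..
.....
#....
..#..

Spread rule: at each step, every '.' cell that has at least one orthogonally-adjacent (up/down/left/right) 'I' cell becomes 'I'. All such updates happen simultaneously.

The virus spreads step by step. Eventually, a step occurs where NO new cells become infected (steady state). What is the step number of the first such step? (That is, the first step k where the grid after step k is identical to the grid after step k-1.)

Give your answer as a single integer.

Step 0 (initial): 2 infected
Step 1: +4 new -> 6 infected
Step 2: +3 new -> 9 infected
Step 3: +4 new -> 13 infected
Step 4: +5 new -> 18 infected
Step 5: +4 new -> 22 infected
Step 6: +3 new -> 25 infected
Step 7: +1 new -> 26 infected
Step 8: +1 new -> 27 infected
Step 9: +0 new -> 27 infected

Answer: 9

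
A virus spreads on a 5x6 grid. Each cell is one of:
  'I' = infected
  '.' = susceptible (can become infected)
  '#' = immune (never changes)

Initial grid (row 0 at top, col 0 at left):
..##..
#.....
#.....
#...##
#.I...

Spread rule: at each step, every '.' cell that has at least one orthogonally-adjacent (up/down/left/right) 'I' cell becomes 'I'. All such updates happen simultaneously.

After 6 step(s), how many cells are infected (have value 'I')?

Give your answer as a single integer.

Answer: 21

Derivation:
Step 0 (initial): 1 infected
Step 1: +3 new -> 4 infected
Step 2: +4 new -> 8 infected
Step 3: +4 new -> 12 infected
Step 4: +3 new -> 15 infected
Step 5: +3 new -> 18 infected
Step 6: +3 new -> 21 infected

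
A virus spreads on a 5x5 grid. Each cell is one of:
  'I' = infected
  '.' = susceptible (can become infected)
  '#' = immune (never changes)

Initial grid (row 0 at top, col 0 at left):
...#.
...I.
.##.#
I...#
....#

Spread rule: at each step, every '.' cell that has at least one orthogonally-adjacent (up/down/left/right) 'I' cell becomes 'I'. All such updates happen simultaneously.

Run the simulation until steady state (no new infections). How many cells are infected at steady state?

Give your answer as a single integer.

Step 0 (initial): 2 infected
Step 1: +6 new -> 8 infected
Step 2: +7 new -> 15 infected
Step 3: +4 new -> 19 infected
Step 4: +0 new -> 19 infected

Answer: 19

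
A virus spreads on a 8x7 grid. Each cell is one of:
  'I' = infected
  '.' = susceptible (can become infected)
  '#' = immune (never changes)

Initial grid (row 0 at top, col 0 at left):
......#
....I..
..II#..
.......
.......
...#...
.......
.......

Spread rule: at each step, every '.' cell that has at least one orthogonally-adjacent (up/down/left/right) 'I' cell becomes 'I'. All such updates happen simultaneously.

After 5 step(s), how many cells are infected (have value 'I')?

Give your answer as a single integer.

Answer: 43

Derivation:
Step 0 (initial): 3 infected
Step 1: +7 new -> 10 infected
Step 2: +11 new -> 21 infected
Step 3: +8 new -> 29 infected
Step 4: +7 new -> 36 infected
Step 5: +7 new -> 43 infected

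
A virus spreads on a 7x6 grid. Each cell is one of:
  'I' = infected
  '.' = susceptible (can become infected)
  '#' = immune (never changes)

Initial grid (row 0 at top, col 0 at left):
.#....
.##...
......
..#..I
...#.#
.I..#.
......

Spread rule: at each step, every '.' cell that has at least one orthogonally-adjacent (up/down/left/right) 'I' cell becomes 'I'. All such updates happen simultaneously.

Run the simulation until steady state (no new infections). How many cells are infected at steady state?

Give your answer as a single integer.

Answer: 35

Derivation:
Step 0 (initial): 2 infected
Step 1: +6 new -> 8 infected
Step 2: +10 new -> 18 infected
Step 3: +6 new -> 24 infected
Step 4: +5 new -> 29 infected
Step 5: +3 new -> 32 infected
Step 6: +3 new -> 35 infected
Step 7: +0 new -> 35 infected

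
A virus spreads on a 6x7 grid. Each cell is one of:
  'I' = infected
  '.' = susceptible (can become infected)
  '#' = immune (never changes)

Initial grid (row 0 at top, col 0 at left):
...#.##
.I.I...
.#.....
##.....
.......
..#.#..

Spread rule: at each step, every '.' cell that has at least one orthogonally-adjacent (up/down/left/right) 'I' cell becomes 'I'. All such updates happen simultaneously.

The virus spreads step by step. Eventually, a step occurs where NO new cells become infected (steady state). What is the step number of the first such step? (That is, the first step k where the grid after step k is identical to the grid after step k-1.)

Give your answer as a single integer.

Answer: 8

Derivation:
Step 0 (initial): 2 infected
Step 1: +5 new -> 7 infected
Step 2: +8 new -> 15 infected
Step 3: +5 new -> 20 infected
Step 4: +5 new -> 25 infected
Step 5: +3 new -> 28 infected
Step 6: +4 new -> 32 infected
Step 7: +2 new -> 34 infected
Step 8: +0 new -> 34 infected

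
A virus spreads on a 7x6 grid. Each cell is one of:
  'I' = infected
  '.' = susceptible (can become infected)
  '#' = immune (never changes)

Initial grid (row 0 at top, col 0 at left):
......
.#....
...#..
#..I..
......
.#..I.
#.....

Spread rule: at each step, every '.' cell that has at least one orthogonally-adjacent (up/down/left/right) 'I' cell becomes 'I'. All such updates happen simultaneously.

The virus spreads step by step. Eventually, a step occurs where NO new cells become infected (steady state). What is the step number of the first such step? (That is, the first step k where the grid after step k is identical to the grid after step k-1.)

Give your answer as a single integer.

Step 0 (initial): 2 infected
Step 1: +7 new -> 9 infected
Step 2: +9 new -> 18 infected
Step 3: +6 new -> 24 infected
Step 4: +7 new -> 31 infected
Step 5: +5 new -> 36 infected
Step 6: +1 new -> 37 infected
Step 7: +0 new -> 37 infected

Answer: 7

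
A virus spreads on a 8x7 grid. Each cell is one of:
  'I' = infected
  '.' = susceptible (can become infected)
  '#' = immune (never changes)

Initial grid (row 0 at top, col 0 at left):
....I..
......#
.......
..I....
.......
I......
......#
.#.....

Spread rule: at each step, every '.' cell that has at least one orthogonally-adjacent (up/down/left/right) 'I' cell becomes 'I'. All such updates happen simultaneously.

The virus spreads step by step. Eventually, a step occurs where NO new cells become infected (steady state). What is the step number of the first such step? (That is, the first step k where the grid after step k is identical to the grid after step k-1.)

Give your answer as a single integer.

Step 0 (initial): 3 infected
Step 1: +10 new -> 13 infected
Step 2: +15 new -> 28 infected
Step 3: +8 new -> 36 infected
Step 4: +8 new -> 44 infected
Step 5: +4 new -> 48 infected
Step 6: +3 new -> 51 infected
Step 7: +1 new -> 52 infected
Step 8: +1 new -> 53 infected
Step 9: +0 new -> 53 infected

Answer: 9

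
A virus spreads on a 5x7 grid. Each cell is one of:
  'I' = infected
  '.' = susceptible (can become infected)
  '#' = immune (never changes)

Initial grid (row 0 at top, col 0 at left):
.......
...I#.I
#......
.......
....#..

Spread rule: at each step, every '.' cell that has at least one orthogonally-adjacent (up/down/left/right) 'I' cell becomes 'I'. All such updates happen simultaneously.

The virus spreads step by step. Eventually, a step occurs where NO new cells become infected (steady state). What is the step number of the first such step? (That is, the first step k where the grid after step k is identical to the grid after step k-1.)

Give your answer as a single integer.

Answer: 7

Derivation:
Step 0 (initial): 2 infected
Step 1: +6 new -> 8 infected
Step 2: +9 new -> 17 infected
Step 3: +8 new -> 25 infected
Step 4: +4 new -> 29 infected
Step 5: +2 new -> 31 infected
Step 6: +1 new -> 32 infected
Step 7: +0 new -> 32 infected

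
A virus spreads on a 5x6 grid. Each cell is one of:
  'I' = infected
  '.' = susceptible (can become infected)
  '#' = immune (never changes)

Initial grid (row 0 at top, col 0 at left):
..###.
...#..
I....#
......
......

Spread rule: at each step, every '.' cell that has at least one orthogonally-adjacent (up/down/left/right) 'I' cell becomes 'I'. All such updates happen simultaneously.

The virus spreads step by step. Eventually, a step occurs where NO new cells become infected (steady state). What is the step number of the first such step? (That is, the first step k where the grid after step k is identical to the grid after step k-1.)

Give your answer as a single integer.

Step 0 (initial): 1 infected
Step 1: +3 new -> 4 infected
Step 2: +5 new -> 9 infected
Step 3: +5 new -> 14 infected
Step 4: +3 new -> 17 infected
Step 5: +3 new -> 20 infected
Step 6: +3 new -> 23 infected
Step 7: +2 new -> 25 infected
Step 8: +0 new -> 25 infected

Answer: 8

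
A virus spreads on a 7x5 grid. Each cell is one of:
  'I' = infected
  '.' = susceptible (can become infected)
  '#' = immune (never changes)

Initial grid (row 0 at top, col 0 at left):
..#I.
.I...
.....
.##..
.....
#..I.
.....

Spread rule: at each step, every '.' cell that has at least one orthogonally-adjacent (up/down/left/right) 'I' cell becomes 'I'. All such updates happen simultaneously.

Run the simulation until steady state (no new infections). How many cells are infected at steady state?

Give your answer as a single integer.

Step 0 (initial): 3 infected
Step 1: +10 new -> 13 infected
Step 2: +11 new -> 24 infected
Step 3: +5 new -> 29 infected
Step 4: +2 new -> 31 infected
Step 5: +0 new -> 31 infected

Answer: 31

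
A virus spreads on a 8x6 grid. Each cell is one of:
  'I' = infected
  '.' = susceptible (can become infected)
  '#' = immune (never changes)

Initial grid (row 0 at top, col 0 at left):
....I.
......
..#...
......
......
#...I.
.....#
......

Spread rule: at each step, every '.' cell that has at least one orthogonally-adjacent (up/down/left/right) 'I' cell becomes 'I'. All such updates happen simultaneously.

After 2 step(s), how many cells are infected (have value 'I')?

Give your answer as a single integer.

Answer: 19

Derivation:
Step 0 (initial): 2 infected
Step 1: +7 new -> 9 infected
Step 2: +10 new -> 19 infected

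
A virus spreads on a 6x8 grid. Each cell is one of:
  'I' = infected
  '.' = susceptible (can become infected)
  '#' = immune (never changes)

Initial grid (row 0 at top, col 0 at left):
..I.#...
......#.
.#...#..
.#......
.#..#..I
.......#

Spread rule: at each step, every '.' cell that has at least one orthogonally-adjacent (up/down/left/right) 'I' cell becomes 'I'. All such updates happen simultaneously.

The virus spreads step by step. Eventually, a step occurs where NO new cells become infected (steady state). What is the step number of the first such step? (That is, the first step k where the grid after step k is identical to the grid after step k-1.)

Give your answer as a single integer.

Step 0 (initial): 2 infected
Step 1: +5 new -> 7 infected
Step 2: +8 new -> 15 infected
Step 3: +8 new -> 23 infected
Step 4: +8 new -> 31 infected
Step 5: +6 new -> 37 infected
Step 6: +2 new -> 39 infected
Step 7: +1 new -> 40 infected
Step 8: +0 new -> 40 infected

Answer: 8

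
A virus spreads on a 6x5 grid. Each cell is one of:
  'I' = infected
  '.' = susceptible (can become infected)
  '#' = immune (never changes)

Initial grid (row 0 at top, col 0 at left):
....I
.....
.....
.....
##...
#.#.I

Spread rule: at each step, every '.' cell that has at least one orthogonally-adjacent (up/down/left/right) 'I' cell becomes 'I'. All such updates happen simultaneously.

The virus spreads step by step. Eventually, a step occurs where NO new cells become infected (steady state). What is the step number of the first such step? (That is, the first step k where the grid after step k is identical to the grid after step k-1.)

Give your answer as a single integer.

Step 0 (initial): 2 infected
Step 1: +4 new -> 6 infected
Step 2: +5 new -> 11 infected
Step 3: +5 new -> 16 infected
Step 4: +4 new -> 20 infected
Step 5: +3 new -> 23 infected
Step 6: +2 new -> 25 infected
Step 7: +0 new -> 25 infected

Answer: 7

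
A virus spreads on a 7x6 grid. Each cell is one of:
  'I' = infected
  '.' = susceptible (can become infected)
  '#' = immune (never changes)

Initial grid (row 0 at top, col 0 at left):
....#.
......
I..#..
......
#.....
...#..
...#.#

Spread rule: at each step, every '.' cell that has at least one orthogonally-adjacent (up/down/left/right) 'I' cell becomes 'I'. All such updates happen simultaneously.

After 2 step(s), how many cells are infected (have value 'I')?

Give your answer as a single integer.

Step 0 (initial): 1 infected
Step 1: +3 new -> 4 infected
Step 2: +4 new -> 8 infected

Answer: 8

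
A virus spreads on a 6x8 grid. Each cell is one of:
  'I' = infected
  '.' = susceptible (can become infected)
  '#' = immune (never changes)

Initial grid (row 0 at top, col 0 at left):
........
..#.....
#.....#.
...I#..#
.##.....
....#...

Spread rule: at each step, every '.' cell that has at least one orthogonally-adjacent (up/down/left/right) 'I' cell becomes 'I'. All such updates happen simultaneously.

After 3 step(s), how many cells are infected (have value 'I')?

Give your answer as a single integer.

Step 0 (initial): 1 infected
Step 1: +3 new -> 4 infected
Step 2: +6 new -> 10 infected
Step 3: +7 new -> 17 infected

Answer: 17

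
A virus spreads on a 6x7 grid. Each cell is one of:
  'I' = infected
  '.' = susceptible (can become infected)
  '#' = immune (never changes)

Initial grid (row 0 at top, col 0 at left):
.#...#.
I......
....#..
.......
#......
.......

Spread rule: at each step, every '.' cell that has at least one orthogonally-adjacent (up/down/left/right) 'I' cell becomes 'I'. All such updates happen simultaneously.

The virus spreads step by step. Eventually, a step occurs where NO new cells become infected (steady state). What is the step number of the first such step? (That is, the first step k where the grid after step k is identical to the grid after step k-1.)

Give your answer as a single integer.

Step 0 (initial): 1 infected
Step 1: +3 new -> 4 infected
Step 2: +3 new -> 7 infected
Step 3: +4 new -> 11 infected
Step 4: +5 new -> 16 infected
Step 5: +5 new -> 21 infected
Step 6: +6 new -> 27 infected
Step 7: +5 new -> 32 infected
Step 8: +3 new -> 35 infected
Step 9: +2 new -> 37 infected
Step 10: +1 new -> 38 infected
Step 11: +0 new -> 38 infected

Answer: 11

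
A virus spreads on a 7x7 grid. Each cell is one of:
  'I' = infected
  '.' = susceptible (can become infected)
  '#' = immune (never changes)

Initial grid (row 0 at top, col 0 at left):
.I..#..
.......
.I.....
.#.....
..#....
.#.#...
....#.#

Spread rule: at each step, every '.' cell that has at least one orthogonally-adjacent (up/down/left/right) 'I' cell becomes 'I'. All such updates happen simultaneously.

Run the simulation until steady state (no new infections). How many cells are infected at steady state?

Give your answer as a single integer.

Answer: 42

Derivation:
Step 0 (initial): 2 infected
Step 1: +5 new -> 7 infected
Step 2: +6 new -> 13 infected
Step 3: +4 new -> 17 infected
Step 4: +6 new -> 23 infected
Step 5: +5 new -> 28 infected
Step 6: +6 new -> 34 infected
Step 7: +4 new -> 38 infected
Step 8: +4 new -> 42 infected
Step 9: +0 new -> 42 infected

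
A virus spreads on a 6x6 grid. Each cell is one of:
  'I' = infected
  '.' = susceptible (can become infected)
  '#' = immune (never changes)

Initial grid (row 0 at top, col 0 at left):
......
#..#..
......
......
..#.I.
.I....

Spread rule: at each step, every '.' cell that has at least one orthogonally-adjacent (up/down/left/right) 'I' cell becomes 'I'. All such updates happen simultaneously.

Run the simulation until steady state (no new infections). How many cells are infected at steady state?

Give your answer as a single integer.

Answer: 33

Derivation:
Step 0 (initial): 2 infected
Step 1: +7 new -> 9 infected
Step 2: +7 new -> 16 infected
Step 3: +6 new -> 22 infected
Step 4: +5 new -> 27 infected
Step 5: +4 new -> 31 infected
Step 6: +2 new -> 33 infected
Step 7: +0 new -> 33 infected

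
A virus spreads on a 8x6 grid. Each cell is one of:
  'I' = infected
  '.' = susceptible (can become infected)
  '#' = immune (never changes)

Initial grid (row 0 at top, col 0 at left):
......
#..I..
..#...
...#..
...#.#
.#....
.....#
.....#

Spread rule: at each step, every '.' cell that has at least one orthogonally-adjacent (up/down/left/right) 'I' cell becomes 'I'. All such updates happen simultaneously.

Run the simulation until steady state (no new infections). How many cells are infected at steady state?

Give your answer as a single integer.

Answer: 40

Derivation:
Step 0 (initial): 1 infected
Step 1: +4 new -> 5 infected
Step 2: +5 new -> 10 infected
Step 3: +5 new -> 15 infected
Step 4: +5 new -> 20 infected
Step 5: +4 new -> 24 infected
Step 6: +5 new -> 29 infected
Step 7: +4 new -> 33 infected
Step 8: +3 new -> 36 infected
Step 9: +3 new -> 39 infected
Step 10: +1 new -> 40 infected
Step 11: +0 new -> 40 infected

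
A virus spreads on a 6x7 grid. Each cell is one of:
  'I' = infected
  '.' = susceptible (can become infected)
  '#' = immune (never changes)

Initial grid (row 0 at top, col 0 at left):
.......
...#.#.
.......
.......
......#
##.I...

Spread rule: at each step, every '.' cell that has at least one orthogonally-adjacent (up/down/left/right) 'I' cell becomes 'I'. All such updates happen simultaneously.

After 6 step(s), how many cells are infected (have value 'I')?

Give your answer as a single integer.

Step 0 (initial): 1 infected
Step 1: +3 new -> 4 infected
Step 2: +4 new -> 8 infected
Step 3: +6 new -> 14 infected
Step 4: +5 new -> 19 infected
Step 5: +6 new -> 25 infected
Step 6: +5 new -> 30 infected

Answer: 30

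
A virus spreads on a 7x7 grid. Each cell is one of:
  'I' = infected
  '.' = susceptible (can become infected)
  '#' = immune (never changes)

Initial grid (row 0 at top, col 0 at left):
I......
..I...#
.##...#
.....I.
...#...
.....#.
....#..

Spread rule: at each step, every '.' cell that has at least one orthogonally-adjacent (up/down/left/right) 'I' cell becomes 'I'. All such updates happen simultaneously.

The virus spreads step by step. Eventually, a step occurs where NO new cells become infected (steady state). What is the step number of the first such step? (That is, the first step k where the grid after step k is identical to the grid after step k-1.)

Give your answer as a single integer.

Step 0 (initial): 3 infected
Step 1: +9 new -> 12 infected
Step 2: +9 new -> 21 infected
Step 3: +6 new -> 27 infected
Step 4: +6 new -> 33 infected
Step 5: +5 new -> 38 infected
Step 6: +3 new -> 41 infected
Step 7: +1 new -> 42 infected
Step 8: +0 new -> 42 infected

Answer: 8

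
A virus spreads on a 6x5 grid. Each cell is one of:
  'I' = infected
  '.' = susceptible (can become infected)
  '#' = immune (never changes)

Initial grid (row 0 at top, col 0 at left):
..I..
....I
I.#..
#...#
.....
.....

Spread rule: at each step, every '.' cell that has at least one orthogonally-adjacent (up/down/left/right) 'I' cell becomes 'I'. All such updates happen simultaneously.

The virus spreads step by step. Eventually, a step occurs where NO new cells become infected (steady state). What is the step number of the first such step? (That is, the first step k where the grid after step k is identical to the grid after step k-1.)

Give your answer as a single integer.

Step 0 (initial): 3 infected
Step 1: +8 new -> 11 infected
Step 2: +4 new -> 15 infected
Step 3: +3 new -> 18 infected
Step 4: +4 new -> 22 infected
Step 5: +4 new -> 26 infected
Step 6: +1 new -> 27 infected
Step 7: +0 new -> 27 infected

Answer: 7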